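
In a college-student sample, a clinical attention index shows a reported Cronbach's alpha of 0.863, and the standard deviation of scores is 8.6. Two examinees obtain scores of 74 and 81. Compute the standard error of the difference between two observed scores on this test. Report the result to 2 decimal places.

4.50

SEM = 8.6000 × √(1 − 0.8630) = 8.6000 × √0.1370 ≃ 8.6000 × 0.3701 ≃ 3.1832
SE_diff = SEM × √2 ≃ 3.1832 × 1.4142 ≃ 4.5017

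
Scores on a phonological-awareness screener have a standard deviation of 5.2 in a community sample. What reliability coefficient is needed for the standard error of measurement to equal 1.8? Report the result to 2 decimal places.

0.88

r = 1 − (SEM / SD)² = 1 − (1.8000 / 5.2)² ≈ 1 − 0.1198 ≈ 0.8802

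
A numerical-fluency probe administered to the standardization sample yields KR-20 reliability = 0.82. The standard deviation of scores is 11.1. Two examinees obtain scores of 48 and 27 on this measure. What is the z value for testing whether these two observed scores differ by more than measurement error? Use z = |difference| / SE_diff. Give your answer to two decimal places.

SEM = 11.100*√(1 − 0.820) ≈ 4.709
SE_diff = SEM * √2 ≈ 4.709 * 1.414 ≈ 6.660
z = 21 / 6.660 ≈ 3.153

3.15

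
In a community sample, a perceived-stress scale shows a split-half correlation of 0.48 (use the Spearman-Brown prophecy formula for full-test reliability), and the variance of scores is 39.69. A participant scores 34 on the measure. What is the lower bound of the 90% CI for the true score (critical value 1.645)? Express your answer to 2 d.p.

SD = √39.69 = 6.3000
Spearman-Brown: r = 2(0.48) / (1 + 0.48) = 0.9600 / 1.4800 ≃ 0.6486
The standard error of measurement is 6.3000*√(1 − 0.6486) ≃ 6.3000*0.5927 ≃ 3.7343.
1.645 * SEM ≃ 6.1430
Lower limit = 34 − 6.1430 ≃ 27.8570

27.86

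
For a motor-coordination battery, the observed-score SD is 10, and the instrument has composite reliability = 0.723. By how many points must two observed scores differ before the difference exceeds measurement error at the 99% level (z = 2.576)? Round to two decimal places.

SEM = 10.0000 × √(1 − 0.7230) = 10.0000 × √0.2770 ≈ 10.0000 × 0.5263 ≈ 5.2631
SE_diff = SEM × √2 ≈ 5.2631 × 1.4142 ≈ 7.4431
Smallest detectable difference = 2.576×7.4431 ≈ 19.1735

19.17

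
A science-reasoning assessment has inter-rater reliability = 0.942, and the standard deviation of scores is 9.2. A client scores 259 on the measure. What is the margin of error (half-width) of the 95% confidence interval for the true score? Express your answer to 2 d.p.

4.34

SEM = 9.20000 * √(1 − 0.94200) = 9.20000 * √0.05800 ≃ 9.20000 * 0.24083 ≃ 2.21565
Half-width = 1.96*2.21565 ≃ 4.34268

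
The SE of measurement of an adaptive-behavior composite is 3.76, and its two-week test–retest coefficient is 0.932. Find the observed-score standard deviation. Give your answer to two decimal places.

14.42

SD = 3.76 / √(1 − 0.932) ≈ 14.4189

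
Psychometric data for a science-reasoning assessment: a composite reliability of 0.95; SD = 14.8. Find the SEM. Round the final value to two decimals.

SEM = 14.8000*√(1 − 0.9500) ≃ 3.3094

3.31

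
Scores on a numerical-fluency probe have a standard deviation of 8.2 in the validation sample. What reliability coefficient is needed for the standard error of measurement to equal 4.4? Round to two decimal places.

0.71

r = 1 − (4.4000/8.2)² ≈ 1 − 0.2879 ≈ 0.7121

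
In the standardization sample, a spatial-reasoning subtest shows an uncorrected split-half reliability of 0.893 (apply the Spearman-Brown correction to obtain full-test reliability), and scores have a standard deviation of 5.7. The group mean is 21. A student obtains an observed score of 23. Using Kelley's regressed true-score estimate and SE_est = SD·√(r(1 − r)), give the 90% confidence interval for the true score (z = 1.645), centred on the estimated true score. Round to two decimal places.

[20.72, 25.05]

Full-length reliability (Spearman-Brown) = 2(0.893)/(1+0.893) ≃ 0.9435
T̂ = 0.9435(23) + 0.0565(21) ≃ 22.8870
SE_est = SD · √(r(1 − r)) = 5.7000 · √0.0533 ≃ 5.7000 · 0.2309 ≃ 1.3163
90% CI: 22.8870 ± 2.1653 ≃ (20.7216, 25.0523)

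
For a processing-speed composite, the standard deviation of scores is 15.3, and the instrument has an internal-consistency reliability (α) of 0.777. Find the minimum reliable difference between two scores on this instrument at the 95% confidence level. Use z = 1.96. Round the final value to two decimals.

20.03

The standard error of measurement is 15.300×√(1 − 0.777) ≈ 15.300×0.472 ≈ 7.225.
SE_diff = SEM × √2 ≈ 7.225 × 1.414 ≈ 10.218
Smallest detectable difference = 1.96×10.218 ≈ 20.027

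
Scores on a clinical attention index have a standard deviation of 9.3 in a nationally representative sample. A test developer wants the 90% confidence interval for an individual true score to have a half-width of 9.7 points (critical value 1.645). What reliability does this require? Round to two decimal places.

SEM needed = half-width / z = 9.7/1.645 ≃ 5.89666
Required reliability = 1 − (SEM/SD)² = 1 − 0.40202 ≃ 0.59798

0.60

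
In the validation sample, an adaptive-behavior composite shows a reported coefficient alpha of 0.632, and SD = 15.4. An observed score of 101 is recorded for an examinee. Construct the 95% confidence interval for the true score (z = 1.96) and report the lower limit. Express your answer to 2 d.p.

82.69

SEM = 15.4000×√(1 − 0.6320) ≈ 9.3421
1.96 × SEM ≈ 18.3105
Lower bound: 101 − 18.3105 = 82.6895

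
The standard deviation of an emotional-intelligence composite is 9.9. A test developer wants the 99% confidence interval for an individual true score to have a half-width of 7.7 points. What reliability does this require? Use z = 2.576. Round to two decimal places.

0.91

Required SEM = 7.7 / 2.576 ≈ 2.9891
r = 1 − (2.9891/9.9)² ≈ 1 − 0.0912 ≈ 0.9088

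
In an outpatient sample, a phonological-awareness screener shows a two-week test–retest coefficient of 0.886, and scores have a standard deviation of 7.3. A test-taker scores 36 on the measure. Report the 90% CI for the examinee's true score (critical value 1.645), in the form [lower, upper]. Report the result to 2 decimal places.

SEM = 7.3000 · √(1 − 0.8860) = 7.3000 · √0.1140 ≈ 7.3000 · 0.3376 ≈ 2.4648
1.645 · SEM ≈ 4.0545
90% CI: 36 ± 4.0545 = [31.9455, 40.0545]

[31.95, 40.05]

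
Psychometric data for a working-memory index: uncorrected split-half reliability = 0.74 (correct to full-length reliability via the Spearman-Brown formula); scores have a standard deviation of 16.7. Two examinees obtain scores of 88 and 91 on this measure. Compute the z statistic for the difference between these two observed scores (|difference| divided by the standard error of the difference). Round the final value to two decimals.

Spearman-Brown: r = 2(0.74) / (1 + 0.74) = 1.4800 / 1.7400 ≈ 0.8506
SEM = 16.7000 × √(1 − 0.8506) = 16.7000 × √0.1494 ≈ 16.7000 × 0.3866 ≈ 6.4555
Standard error of the difference = 6.4555·√2 ≈ 9.1294
z = 3 / 9.1294 ≈ 0.3286

0.33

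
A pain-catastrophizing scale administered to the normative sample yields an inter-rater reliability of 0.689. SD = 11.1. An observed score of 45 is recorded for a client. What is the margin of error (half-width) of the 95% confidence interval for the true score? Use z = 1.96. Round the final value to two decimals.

The standard error of measurement is 11.100·√(1 − 0.689) ≈ 11.100·0.558 ≈ 6.190.
Margin = 1.96 · 6.190 ≈ 12.133

12.13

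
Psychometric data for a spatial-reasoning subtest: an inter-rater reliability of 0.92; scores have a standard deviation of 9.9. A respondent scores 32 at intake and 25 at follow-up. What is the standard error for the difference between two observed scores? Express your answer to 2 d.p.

3.96

SEM = 9.900 · √(1 − 0.920) = 9.900 · √0.080 ≃ 9.900 · 0.283 ≃ 2.800
SE_diff = SEM · √2 ≃ 2.800 · 1.414 ≃ 3.960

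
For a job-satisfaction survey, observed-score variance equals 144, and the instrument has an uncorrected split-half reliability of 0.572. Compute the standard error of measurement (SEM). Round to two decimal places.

6.26

SD = √144 = 12.0000
Full-length reliability (Spearman-Brown) = 2(0.572)/(1+0.572) ≈ 0.7277
SEM = 12.0000 × √(1 − 0.7277) = 12.0000 × √0.2723 ≈ 12.0000 × 0.5218 ≈ 6.2615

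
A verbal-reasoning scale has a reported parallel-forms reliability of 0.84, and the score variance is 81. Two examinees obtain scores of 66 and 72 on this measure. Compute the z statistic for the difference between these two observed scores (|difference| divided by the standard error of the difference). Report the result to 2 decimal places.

σ = 81^(1/2) = 9.0000
SEM = 9.0000*√(1 − 0.8400) ≃ 3.6000
SE_diff = SEM * √2 ≃ 3.6000 * 1.4142 ≃ 5.0912
z = |66 − 72| / 5.0912 = 6 / 5.0912 ≃ 1.1785

1.18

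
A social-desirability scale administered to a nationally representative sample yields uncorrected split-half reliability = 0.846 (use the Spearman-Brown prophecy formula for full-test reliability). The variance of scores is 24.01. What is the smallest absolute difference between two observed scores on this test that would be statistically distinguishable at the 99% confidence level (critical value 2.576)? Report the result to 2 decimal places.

σ = 24.01^(1/2) = 4.900
r_full = 2·0.846 / (1 + 0.846) ≃ 0.917
SEM = 4.900×√(1 − 0.917) ≃ 1.415
SE_diff = SEM × √2 ≃ 1.415 × 1.414 ≃ 2.001
Minimum reliable difference = 2.576 × SE_diff ≃ 2.576 × 2.001 ≃ 5.156

5.16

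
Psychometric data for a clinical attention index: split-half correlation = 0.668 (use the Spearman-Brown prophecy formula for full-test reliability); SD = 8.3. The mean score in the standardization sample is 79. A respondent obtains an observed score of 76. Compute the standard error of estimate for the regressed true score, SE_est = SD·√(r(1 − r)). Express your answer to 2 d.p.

3.31

Full-length reliability (Spearman-Brown) = 2(0.668)/(1+0.668) ≈ 0.8010
SE_est = SD · √(r(1 − r)) = 8.3000 · √0.1594 ≈ 8.3000 · 0.3993 ≈ 3.3140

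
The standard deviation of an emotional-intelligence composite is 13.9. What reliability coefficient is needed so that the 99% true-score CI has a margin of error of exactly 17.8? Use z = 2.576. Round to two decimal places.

0.75

Required SEM = 17.8 / 2.576 ≈ 6.9099
r = 1 − (6.9099/13.9)² ≈ 1 − 0.2471 ≈ 0.7529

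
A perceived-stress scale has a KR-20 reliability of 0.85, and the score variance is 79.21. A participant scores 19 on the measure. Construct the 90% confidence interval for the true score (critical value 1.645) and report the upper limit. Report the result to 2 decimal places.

SD = √79.21 = 8.90000
The standard error of measurement is 8.90000·√(1 − 0.85000) ≈ 8.90000·0.38730 ≈ 3.44696.
Half-width = 1.645·3.44696 ≈ 5.67024
Upper bound: 19 + 5.67024 = 24.67024

24.67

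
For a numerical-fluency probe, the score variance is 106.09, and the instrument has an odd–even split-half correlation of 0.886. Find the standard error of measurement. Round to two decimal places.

2.53

SD = √106.09 ≈ 10.3000
Full-length reliability (Spearman-Brown) = 2(0.886)/(1+0.886) ≈ 0.9396
SEM = 10.3000×√(1 − 0.9396) ≈ 2.5323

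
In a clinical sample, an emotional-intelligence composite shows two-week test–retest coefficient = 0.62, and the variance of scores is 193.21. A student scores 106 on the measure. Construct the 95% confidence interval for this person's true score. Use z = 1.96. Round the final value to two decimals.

[89.21, 122.79]

σ = 193.21^(1/2) = 13.900
SEM = 13.900 × √(1 − 0.620) = 13.900 × √0.380 ≃ 13.900 × 0.616 ≃ 8.569
1.96 × SEM ≃ 16.794
Interval: (89.206, 122.794)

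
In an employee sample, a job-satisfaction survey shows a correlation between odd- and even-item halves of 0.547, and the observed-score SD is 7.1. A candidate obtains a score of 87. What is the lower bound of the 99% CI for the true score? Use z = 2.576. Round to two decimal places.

77.10

Spearman-Brown: r = 2(0.547) / (1 + 0.547) = 1.09400 / 1.54700 ≃ 0.70718
The standard error of measurement is 7.10000*√(1 − 0.70718) ≃ 7.10000*0.54113 ≃ 3.84204.
Margin = 2.576 * 3.84204 ≃ 9.89710
Lower bound: 87 − 9.89710 = 77.10290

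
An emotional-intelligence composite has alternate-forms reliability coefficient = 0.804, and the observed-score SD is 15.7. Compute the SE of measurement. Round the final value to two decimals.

SEM = 15.700 × √(1 − 0.804) = 15.700 × √0.196 ≃ 15.700 × 0.443 ≃ 6.951

6.95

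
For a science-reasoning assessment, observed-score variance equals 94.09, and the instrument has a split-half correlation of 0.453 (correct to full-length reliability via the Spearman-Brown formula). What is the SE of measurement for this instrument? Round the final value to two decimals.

SD = √94.09 = 9.700
r_full = 2·0.453 / (1 + 0.453) ≈ 0.624
The standard error of measurement is 9.700×√(1 − 0.624) ≈ 9.700×0.614 ≈ 5.952.

5.95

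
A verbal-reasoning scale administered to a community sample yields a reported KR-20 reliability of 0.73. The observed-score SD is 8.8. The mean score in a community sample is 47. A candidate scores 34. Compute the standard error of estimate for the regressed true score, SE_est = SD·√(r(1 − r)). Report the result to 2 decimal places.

3.91

SE_est = 8.8000·√[r(1 − r)] ≈ 3.9068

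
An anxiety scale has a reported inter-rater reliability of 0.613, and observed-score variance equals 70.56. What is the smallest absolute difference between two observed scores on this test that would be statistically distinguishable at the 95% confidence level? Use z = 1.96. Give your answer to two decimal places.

14.48

σ = 70.56^(1/2) = 8.4000
The standard error of measurement is 8.4000*√(1 − 0.6130) ≈ 8.4000*0.6221 ≈ 5.2256.
Standard error of the difference = 5.2256·√2 ≈ 7.3901
Minimum reliable difference = 1.96 * SE_diff ≈ 1.96 * 7.3901 ≈ 14.4846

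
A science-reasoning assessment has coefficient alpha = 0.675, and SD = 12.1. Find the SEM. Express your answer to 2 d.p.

6.90

SEM = 12.1000 × √(1 − 0.6750) = 12.1000 × √0.3250 ≃ 12.1000 × 0.5701 ≃ 6.8981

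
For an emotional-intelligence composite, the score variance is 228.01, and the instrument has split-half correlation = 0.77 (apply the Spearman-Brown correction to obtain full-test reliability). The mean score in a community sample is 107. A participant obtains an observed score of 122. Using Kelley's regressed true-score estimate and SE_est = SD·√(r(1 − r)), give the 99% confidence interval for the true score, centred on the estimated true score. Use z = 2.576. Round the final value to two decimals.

[106.97, 133.13]

SD = √228.01 ≃ 15.1000
Full-length reliability (Spearman-Brown) = 2(0.77)/(1+0.77) ≃ 0.8701
Estimated true score = 0.8701·122 + (1 − 0.8701)·107 ≃ 120.0508
SE_est = SD · √(r(1 − r)) = 15.1000 · √0.1131 ≃ 15.1000 · 0.3362 ≃ 5.0772
99% CI: 120.0508 ± 13.0790 ≃ (106.9719, 133.1298)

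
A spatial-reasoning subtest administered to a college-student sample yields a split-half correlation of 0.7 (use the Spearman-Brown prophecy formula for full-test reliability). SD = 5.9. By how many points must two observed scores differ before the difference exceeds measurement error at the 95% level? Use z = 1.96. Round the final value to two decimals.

6.87

r_full = 2·0.7 / (1 + 0.7) ≃ 0.824
The standard error of measurement is 5.900*√(1 − 0.824) ≃ 5.900*0.420 ≃ 2.478.
SE_diff = √2 * SEM ≃ 3.505
Smallest detectable difference = 1.96*3.505 ≃ 6.870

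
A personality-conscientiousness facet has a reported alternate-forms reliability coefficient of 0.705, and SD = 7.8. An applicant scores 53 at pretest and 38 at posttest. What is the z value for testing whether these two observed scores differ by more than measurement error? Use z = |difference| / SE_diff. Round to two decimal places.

SEM = 7.80000 * √(1 − 0.70500) = 7.80000 * √0.29500 ≈ 7.80000 * 0.54314 ≈ 4.23648
Standard error of the difference = 4.23648·√2 ≈ 5.99129
z = 15 / 5.99129 ≈ 2.50363

2.50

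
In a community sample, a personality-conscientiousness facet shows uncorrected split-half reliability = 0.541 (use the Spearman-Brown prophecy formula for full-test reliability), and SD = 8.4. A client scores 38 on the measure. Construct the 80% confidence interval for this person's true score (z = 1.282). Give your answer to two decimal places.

Full-length reliability (Spearman-Brown) = 2(0.541)/(1+0.541) ≈ 0.702
The standard error of measurement is 8.400*√(1 − 0.702) ≈ 8.400*0.546 ≈ 4.584.
Half-width = 1.282*4.584 ≈ 5.877
CI = 38 ± 5.877 → [32.123, 43.877]

[32.12, 43.88]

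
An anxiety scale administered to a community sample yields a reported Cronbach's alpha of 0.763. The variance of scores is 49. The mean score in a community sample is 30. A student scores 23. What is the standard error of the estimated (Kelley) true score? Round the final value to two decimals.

2.98

SD = √49 ≈ 7.00000
SE_est = 7.00000·√(0.76300·0.23700) ≈ 2.97670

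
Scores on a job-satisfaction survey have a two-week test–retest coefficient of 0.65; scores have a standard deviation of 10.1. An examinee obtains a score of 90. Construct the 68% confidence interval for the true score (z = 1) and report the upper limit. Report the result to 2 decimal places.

95.98

SEM = 10.1000×√(1 − 0.6500) ≈ 5.9752
Margin = 1 × 5.9752 ≈ 5.9752
Upper limit = 90 + 5.9752 ≈ 95.9752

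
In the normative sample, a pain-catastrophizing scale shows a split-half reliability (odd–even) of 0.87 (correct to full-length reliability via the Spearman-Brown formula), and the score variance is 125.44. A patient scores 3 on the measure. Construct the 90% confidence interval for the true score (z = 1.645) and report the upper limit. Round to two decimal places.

7.86

σ = 125.44^(1/2) = 11.200
Full-length reliability (Spearman-Brown) = 2(0.87)/(1+0.87) ≈ 0.930
SEM = 11.200 * √(1 − 0.930) = 11.200 * √0.070 ≈ 11.200 * 0.264 ≈ 2.953
1.645 * SEM ≈ 4.858
Upper limit = 3 + 4.858 ≈ 7.858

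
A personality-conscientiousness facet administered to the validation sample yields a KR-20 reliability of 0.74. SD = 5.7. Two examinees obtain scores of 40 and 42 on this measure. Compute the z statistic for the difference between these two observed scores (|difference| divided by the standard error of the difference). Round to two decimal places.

SEM = 5.70000·√(1 − 0.74000) ≈ 2.90644
SE_diff = SEM · √2 ≈ 2.90644 · 1.41421 ≈ 4.11033
z = |40 − 42| / 4.11033 = 2 / 4.11033 ≈ 0.48658

0.49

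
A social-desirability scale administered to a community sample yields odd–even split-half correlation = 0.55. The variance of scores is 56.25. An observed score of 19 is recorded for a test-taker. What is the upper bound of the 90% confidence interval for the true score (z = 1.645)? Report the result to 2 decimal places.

25.65

SD = √56.25 = 7.500
r_full = 2·0.55 / (1 + 0.55) ≈ 0.710
SEM = 7.500 × √(1 − 0.710) = 7.500 × √0.290 ≈ 7.500 × 0.539 ≈ 4.041
Margin = 1.645 × 4.041 ≈ 6.648
Upper limit = 19 + 6.648 ≈ 25.648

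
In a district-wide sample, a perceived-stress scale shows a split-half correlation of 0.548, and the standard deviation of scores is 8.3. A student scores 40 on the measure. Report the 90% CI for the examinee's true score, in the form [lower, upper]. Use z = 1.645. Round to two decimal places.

[32.62, 47.38]

r_full = 2·0.548 / (1 + 0.548) ≈ 0.708
SEM = 8.300 × √(1 − 0.708) = 8.300 × √0.292 ≈ 8.300 × 0.540 ≈ 4.485
1.645 × SEM ≈ 7.378
CI = 40 ± 7.378 → [32.622, 47.378]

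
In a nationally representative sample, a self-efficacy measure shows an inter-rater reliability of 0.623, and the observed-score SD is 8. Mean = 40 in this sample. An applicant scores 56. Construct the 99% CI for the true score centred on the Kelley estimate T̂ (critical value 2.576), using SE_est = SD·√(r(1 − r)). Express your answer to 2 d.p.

[39.98, 59.96]

Estimated true score = 0.6230·56 + (1 − 0.6230)·40 ≈ 49.9680
SE_est = 8.0000·√(0.6230·0.3770) ≈ 3.8771
99% CI: 49.9680 ± 9.9874 ≈ (39.9806, 59.9554)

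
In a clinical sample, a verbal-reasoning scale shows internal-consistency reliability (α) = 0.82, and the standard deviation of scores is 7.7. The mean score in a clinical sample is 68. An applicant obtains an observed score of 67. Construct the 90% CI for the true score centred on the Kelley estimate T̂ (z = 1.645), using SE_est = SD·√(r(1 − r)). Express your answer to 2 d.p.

[62.31, 72.05]

Estimated true score = 0.820×67 + (1 − 0.820)×68 ≈ 67.180
SE_est = SD × √(r(1 − r)) = 7.700 × √0.148 ≈ 7.700 × 0.384 ≈ 2.958
CI = 67.180 ± 1.645 × 2.958 → [62.314, 72.046]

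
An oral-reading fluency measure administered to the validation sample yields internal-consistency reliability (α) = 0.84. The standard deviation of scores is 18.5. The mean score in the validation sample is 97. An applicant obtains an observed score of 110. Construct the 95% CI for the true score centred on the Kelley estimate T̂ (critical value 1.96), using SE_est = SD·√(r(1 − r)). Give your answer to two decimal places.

[94.63, 121.21]

T̂ = 0.8400(110) + 0.1600(97) ≈ 107.9200
SE_est = SD · √(r(1 − r)) = 18.5000 · √0.1344 ≈ 18.5000 · 0.3666 ≈ 6.7822
CI = 107.9200 ± 1.96 · 6.7822 → [94.6269, 121.2131]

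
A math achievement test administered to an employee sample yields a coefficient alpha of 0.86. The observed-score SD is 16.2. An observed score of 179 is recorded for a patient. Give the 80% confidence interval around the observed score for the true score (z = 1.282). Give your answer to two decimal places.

SEM = 16.200×√(1 − 0.860) ≃ 6.061
1.282 × SEM ≃ 7.771
80% CI: 179 ± 7.771 = [171.229, 186.771]

[171.23, 186.77]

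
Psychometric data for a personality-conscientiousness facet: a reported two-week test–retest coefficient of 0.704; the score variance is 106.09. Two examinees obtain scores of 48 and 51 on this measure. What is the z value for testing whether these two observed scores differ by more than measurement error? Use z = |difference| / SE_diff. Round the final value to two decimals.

SD = √106.09 ≈ 10.30000
SEM = 10.30000 × √(1 − 0.70400) = 10.30000 × √0.29600 ≈ 10.30000 × 0.54406 ≈ 5.60381
SE_diff = SEM × √2 ≈ 5.60381 × 1.41421 ≈ 7.92498
z = 3 / 7.92498 ≈ 0.37855

0.38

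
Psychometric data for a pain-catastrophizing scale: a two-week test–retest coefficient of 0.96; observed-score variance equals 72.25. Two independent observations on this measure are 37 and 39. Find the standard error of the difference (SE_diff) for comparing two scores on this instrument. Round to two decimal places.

2.40

σ = 72.25^(1/2) = 8.5000
SEM = 8.5000 · √(1 − 0.9600) = 8.5000 · √0.0400 ≃ 8.5000 · 0.2000 ≃ 1.7000
SE_diff = SEM · √2 ≃ 1.7000 · 1.4142 ≃ 2.4042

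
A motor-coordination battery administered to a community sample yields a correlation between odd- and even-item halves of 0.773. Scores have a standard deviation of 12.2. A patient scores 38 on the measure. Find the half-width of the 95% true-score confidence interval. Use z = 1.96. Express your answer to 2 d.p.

8.56

Full-length reliability (Spearman-Brown) = 2(0.773)/(1+0.773) ≈ 0.8720
SEM = 12.2000*√(1 − 0.8720) ≈ 4.3653
1.96 * SEM ≈ 8.5561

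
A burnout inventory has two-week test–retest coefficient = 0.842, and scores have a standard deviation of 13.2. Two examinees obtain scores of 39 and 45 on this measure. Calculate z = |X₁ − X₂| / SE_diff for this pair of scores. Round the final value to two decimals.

0.81

SEM = 13.2000×√(1 − 0.8420) ≈ 5.2469
Standard error of the difference = 5.2469·√2 ≈ 7.4202
z = |39 − 45| / 7.4202 = 6 / 7.4202 ≈ 0.8086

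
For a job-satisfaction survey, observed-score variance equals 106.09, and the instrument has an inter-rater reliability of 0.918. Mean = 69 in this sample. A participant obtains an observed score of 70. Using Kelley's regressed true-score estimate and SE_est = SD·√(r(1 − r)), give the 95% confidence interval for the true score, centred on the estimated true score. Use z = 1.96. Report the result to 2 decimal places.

SD = √106.09 = 10.30000
T̂ = 0.91800(70) + 0.08200(69) ≈ 69.91800
SE_est = 10.30000·√[r(1 − r)] ≈ 2.82596
95% CI: 69.91800 ± 5.53887 ≈ (64.37913, 75.45687)

[64.38, 75.46]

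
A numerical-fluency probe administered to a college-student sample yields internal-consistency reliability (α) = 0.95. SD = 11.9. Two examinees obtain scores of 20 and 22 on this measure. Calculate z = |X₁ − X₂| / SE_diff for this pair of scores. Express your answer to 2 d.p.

SEM = 11.900 · √(1 − 0.950) = 11.900 · √0.050 ≈ 11.900 · 0.224 ≈ 2.661
SE_diff = √2 · SEM ≈ 3.763
z = 2 / 3.763 ≈ 0.531

0.53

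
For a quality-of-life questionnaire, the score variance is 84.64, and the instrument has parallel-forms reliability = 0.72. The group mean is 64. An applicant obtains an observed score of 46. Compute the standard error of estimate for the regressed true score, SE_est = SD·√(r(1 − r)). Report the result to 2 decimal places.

σ = 84.64^(1/2) = 9.20000
SE_est = 9.20000*√(0.72000*0.28000) ≃ 4.13079

4.13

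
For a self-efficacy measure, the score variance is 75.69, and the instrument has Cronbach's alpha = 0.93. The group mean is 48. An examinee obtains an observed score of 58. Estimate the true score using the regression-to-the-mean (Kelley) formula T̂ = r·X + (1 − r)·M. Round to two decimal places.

57.30

T̂ = r·X + (1 − r)·M = 0.930*58 + 0.070*48 = 53.940 + 3.360 ≈ 57.300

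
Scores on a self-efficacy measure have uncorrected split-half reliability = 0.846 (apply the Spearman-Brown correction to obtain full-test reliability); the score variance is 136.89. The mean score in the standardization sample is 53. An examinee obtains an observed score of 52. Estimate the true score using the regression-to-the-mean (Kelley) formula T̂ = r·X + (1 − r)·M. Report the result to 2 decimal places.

52.08

Full-length reliability (Spearman-Brown) = 2(0.846)/(1+0.846) ≈ 0.91658
T̂ = r·X + (1 − r)·M = 0.91658·52 + 0.08342·53 ≈ 47.66197 + 4.42145 ≈ 52.08342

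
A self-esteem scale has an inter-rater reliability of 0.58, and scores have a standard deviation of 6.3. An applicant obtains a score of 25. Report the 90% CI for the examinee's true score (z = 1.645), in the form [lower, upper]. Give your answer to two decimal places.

The standard error of measurement is 6.30000*√(1 − 0.58000) ≈ 6.30000*0.64807 ≈ 4.08287.
Margin = 1.645 * 4.08287 ≈ 6.71632
Interval: (18.28368, 31.71632)

[18.28, 31.72]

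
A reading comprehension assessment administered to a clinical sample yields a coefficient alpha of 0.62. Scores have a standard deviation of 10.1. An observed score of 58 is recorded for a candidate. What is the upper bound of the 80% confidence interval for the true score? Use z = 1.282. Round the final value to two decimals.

SEM = 10.1000 * √(1 − 0.6200) = 10.1000 * √0.3800 ≈ 10.1000 * 0.6164 ≈ 6.2261
Margin = 1.282 * 6.2261 ≈ 7.9818
Upper bound: 58 + 7.9818 = 65.9818

65.98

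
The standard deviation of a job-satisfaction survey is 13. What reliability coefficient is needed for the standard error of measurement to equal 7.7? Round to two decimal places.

Required reliability = 1 − (SEM/SD)² = 1 − 0.351 ≈ 0.649

0.65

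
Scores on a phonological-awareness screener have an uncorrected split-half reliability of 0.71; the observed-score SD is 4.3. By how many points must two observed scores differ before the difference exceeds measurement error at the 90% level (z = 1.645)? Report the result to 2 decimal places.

Spearman-Brown: r = 2(0.71) / (1 + 0.71) = 1.4200 / 1.7100 ≃ 0.8304
SEM = 4.3000 × √(1 − 0.8304) = 4.3000 × √0.1696 ≃ 4.3000 × 0.4118 ≃ 1.7708
SE_diff = SEM × √2 ≃ 1.7708 × 1.4142 ≃ 2.5043
Minimum reliable difference = 1.645 × SE_diff ≃ 1.645 × 2.5043 ≃ 4.1196

4.12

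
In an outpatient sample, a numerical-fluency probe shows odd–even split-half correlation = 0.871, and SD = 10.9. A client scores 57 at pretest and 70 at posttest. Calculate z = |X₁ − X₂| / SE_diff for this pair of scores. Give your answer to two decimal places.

3.21

Spearman-Brown: r = 2(0.871) / (1 + 0.871) = 1.7420 / 1.8710 ≃ 0.9311
SEM = 10.9000*√(1 − 0.9311) ≃ 2.8621
SE_diff = √2 * SEM ≃ 4.0476
z = 13 / 4.0476 ≃ 3.2118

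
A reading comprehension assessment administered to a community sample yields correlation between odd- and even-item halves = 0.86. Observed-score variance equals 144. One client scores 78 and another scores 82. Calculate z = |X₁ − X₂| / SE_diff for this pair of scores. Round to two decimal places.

SD = √144 ≃ 12.000
r_full = 2·0.86 / (1 + 0.86) ≃ 0.925
The standard error of measurement is 12.000·√(1 − 0.925) ≃ 12.000·0.274 ≃ 3.292.
Standard error of the difference = 3.292·√2 ≃ 4.656
z = 4 / 4.656 ≃ 0.859

0.86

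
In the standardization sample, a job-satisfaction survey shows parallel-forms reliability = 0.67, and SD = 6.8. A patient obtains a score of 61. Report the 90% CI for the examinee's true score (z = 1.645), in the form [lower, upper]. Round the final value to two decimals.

[54.57, 67.43]

SEM = 6.80000*√(1 − 0.67000) ≈ 3.90630
1.645 * SEM ≈ 6.42587
90% CI: 61 ± 6.42587 = [54.57413, 67.42587]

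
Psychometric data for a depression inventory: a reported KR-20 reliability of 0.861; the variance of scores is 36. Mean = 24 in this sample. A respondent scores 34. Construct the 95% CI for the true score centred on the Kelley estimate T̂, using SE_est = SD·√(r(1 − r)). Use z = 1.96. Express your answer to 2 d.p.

[28.54, 36.68]

SD = √36 = 6.0000
Estimated true score = 0.8610·34 + (1 − 0.8610)·24 ≃ 32.6100
SE_est = SD · √(r(1 − r)) = 6.0000 · √0.1197 ≃ 6.0000 · 0.3459 ≃ 2.0757
CI = 32.6100 ± 1.96 · 2.0757 → [28.5417, 36.6783]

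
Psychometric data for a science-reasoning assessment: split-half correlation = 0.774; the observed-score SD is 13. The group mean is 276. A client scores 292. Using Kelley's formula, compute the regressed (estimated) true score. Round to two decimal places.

289.96

Spearman-Brown: r = 2(0.774) / (1 + 0.774) = 1.548 / 1.774 ≈ 0.873
Estimated true score = 0.873×292 + (1 − 0.873)×276 ≈ 289.962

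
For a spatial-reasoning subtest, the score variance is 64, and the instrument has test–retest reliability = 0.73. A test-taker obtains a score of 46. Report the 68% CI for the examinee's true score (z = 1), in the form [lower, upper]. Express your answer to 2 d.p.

[41.84, 50.16]

SD = √64 ≃ 8.00000
SEM = 8.00000 * √(1 − 0.73000) = 8.00000 * √0.27000 ≃ 8.00000 * 0.51962 ≃ 4.15692
1 * SEM ≃ 4.15692
CI = 46 ± 4.15692 → [41.84308, 50.15692]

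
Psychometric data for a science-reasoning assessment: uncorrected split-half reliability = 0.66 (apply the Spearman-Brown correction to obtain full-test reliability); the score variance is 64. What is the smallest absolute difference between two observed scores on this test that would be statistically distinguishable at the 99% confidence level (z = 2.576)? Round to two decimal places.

σ = 64^(1/2) = 8.000
Full-length reliability (Spearman-Brown) = 2(0.66)/(1+0.66) ≈ 0.795
SEM = 8.000 · √(1 − 0.795) = 8.000 · √0.205 ≈ 8.000 · 0.453 ≈ 3.621
SE_diff = √2 · SEM ≈ 5.120
Minimum reliable difference = 2.576 · SE_diff ≈ 2.576 · 5.120 ≈ 13.190

13.19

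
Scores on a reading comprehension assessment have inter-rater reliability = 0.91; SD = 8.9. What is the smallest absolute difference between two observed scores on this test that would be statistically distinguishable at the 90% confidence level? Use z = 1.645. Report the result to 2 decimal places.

6.21

The standard error of measurement is 8.9000×√(1 − 0.9100) ≈ 8.9000×0.3000 ≈ 2.6700.
Standard error of the difference = 2.6700·√2 ≈ 3.7760
Minimum reliable difference = 1.645 × SE_diff ≈ 1.645 × 3.7760 ≈ 6.2114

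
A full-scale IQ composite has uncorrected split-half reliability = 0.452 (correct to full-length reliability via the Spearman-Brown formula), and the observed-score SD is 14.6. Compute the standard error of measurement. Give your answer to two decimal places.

r_full = 2·0.452 / (1 + 0.452) ≈ 0.623
SEM = 14.600 * √(1 − 0.623) = 14.600 * √0.377 ≈ 14.600 * 0.614 ≈ 8.969

8.97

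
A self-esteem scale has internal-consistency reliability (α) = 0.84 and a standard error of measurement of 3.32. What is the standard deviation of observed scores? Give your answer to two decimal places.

8.30

σ = SEM·(1 − r)^(−1/2) ≈ 3.32*2.50000 ≈ 8.30000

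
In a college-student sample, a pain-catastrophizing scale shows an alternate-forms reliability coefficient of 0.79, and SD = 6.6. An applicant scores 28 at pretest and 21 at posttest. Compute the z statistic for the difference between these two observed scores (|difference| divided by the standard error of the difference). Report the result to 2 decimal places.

The standard error of measurement is 6.6000·√(1 − 0.7900) ≈ 6.6000·0.4583 ≈ 3.0245.
Standard error of the difference = 3.0245·√2 ≈ 4.2773
z = 7 / 4.2773 ≈ 1.6366

1.64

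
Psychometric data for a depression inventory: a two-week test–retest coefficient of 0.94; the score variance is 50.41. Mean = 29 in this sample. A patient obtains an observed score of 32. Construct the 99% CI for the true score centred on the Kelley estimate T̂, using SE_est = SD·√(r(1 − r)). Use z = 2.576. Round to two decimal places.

[27.48, 36.16]

SD = √50.41 = 7.100
T̂ = r·X + (1 − r)·M = 0.940·32 + 0.060·29 = 30.080 + 1.740 ≈ 31.820
SE_est = 7.100·√(0.940·0.060) ≈ 1.686
CI = 31.820 ± 2.576 · 1.686 → [27.476, 36.164]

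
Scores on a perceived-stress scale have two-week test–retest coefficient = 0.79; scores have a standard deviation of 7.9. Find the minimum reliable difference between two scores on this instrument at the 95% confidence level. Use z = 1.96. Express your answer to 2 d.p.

SEM = 7.9000*√(1 − 0.7900) ≃ 3.6202
SE_diff = SEM * √2 ≃ 3.6202 * 1.4142 ≃ 5.1198
Smallest detectable difference = 1.96*5.1198 ≃ 10.0348

10.03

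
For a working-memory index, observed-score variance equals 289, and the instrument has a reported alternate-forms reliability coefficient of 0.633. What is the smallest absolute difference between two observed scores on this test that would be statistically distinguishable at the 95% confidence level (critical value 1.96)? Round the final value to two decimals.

28.55

SD = √289 ≃ 17.0000
SEM = 17.0000 × √(1 − 0.6330) = 17.0000 × √0.3670 ≃ 17.0000 × 0.6058 ≃ 10.2987
SE_diff = SEM × √2 ≃ 10.2987 × 1.4142 ≃ 14.5645
Minimum reliable difference = 1.96 × SE_diff ≃ 1.96 × 14.5645 ≃ 28.5465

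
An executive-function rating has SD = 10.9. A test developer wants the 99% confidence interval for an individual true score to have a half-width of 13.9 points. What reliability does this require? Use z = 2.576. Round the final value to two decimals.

0.75

Required SEM = 13.9 / 2.576 ≈ 5.3960
Required reliability = 1 − (SEM/SD)² = 1 − 0.2451 ≈ 0.7549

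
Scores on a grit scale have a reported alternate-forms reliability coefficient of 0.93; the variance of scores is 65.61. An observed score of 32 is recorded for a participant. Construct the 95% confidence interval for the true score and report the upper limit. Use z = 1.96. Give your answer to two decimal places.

σ = 65.61^(1/2) = 8.100
SEM = 8.100 · √(1 − 0.930) = 8.100 · √0.070 ≈ 8.100 · 0.265 ≈ 2.143
Margin = 1.96 · 2.143 ≈ 4.200
Upper bound: 32 + 4.200 = 36.200

36.20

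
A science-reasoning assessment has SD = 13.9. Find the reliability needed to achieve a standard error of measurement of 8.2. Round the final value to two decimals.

Required reliability = 1 − (SEM/SD)² = 1 − 0.348 ≈ 0.652

0.65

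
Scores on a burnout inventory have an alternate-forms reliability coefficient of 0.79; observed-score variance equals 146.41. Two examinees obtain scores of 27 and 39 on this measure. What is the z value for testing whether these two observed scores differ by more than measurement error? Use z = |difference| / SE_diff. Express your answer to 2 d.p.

SD = √146.41 = 12.100
SEM = 12.100 · √(1 − 0.790) = 12.100 · √0.210 ≈ 12.100 · 0.458 ≈ 5.545
Standard error of the difference = 5.545·√2 ≈ 7.842
z = |27 − 39| / 7.842 = 12 / 7.842 ≈ 1.530

1.53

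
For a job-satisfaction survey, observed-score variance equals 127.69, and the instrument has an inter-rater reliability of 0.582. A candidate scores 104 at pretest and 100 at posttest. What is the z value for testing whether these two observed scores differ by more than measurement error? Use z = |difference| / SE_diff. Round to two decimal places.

0.39

SD = √127.69 ≈ 11.3000
SEM = 11.3000 × √(1 − 0.5820) = 11.3000 × √0.4180 ≈ 11.3000 × 0.6465 ≈ 7.3058
SE_diff = √2 × SEM ≈ 10.3319
z = 4 / 10.3319 ≈ 0.3871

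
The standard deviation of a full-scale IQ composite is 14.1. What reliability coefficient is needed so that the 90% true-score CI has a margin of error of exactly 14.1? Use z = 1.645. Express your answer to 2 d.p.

Required SEM = 14.1 / 1.645 ≈ 8.571
r = 1 − (8.571/14.1)² ≈ 1 − 0.370 ≈ 0.630

0.63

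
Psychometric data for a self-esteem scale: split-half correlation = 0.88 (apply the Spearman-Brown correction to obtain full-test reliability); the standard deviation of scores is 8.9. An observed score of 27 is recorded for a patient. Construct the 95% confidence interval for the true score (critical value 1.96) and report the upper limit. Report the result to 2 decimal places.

31.41

Spearman-Brown: r = 2(0.88) / (1 + 0.88) = 1.7600 / 1.8800 ≃ 0.9362
SEM = 8.9000 × √(1 − 0.9362) = 8.9000 × √0.0638 ≃ 8.9000 × 0.2526 ≃ 2.2485
Half-width = 1.96×2.2485 ≃ 4.4071
Upper limit = 27 + 4.4071 ≃ 31.4071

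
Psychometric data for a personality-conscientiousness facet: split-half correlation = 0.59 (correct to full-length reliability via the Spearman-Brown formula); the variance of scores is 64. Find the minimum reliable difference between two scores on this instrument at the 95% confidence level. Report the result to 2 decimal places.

11.26

SD = √64 ≃ 8.0000
Full-length reliability (Spearman-Brown) = 2(0.59)/(1+0.59) ≃ 0.7421
The standard error of measurement is 8.0000*√(1 − 0.7421) ≃ 8.0000*0.5078 ≃ 4.0624.
SE_diff = √2 * SEM ≃ 5.7451
Minimum reliable difference = 1.96 * SE_diff ≃ 1.96 * 5.7451 ≃ 11.2604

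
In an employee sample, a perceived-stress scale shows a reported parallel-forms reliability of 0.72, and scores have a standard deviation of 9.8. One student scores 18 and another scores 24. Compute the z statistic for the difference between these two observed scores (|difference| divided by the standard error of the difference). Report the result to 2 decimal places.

0.82

SEM = 9.800 * √(1 − 0.720) = 9.800 * √0.280 ≈ 9.800 * 0.529 ≈ 5.186
SE_diff = SEM * √2 ≈ 5.186 * 1.414 ≈ 7.334
z = |18 − 24| / 7.334 = 6 / 7.334 ≈ 0.818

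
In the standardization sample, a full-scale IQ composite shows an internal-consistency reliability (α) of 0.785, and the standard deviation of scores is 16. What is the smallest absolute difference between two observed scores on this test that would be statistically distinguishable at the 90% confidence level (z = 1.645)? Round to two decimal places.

17.26

SEM = 16.000*√(1 − 0.785) ≈ 7.419
Standard error of the difference = 7.419·√2 ≈ 10.492
Smallest detectable difference = 1.645*10.492 ≈ 17.259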